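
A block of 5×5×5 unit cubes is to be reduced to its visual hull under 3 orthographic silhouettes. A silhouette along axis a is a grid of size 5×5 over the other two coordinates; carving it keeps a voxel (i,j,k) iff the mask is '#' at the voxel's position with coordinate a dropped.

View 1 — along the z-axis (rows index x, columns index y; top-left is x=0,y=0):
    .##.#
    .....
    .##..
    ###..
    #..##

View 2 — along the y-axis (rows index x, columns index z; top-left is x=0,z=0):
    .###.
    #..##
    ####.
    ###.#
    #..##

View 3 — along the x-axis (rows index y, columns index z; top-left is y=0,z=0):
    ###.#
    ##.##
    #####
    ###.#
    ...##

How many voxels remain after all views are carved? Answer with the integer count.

before carving: 125 voxels (5×5×5)
step 1: project along z, AND mask (11/25) → |grid| = 55
step 2: project along y, AND mask (17/25) → |grid| = 38
step 3: project along x, AND mask (19/25) → |grid| = 30

30 voxels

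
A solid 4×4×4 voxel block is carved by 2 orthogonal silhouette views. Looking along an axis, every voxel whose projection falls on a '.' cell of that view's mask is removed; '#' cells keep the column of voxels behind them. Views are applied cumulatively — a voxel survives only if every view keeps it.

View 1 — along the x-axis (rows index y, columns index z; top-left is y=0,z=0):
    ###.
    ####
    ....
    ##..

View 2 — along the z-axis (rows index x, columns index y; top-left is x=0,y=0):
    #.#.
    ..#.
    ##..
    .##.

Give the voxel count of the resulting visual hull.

before carving: 64 voxels (4×4×4)
step 1: project along x, AND mask (9/16) → |grid| = 36
step 2: project along z, AND mask (7/16) → |grid| = 14

remaining voxels: 14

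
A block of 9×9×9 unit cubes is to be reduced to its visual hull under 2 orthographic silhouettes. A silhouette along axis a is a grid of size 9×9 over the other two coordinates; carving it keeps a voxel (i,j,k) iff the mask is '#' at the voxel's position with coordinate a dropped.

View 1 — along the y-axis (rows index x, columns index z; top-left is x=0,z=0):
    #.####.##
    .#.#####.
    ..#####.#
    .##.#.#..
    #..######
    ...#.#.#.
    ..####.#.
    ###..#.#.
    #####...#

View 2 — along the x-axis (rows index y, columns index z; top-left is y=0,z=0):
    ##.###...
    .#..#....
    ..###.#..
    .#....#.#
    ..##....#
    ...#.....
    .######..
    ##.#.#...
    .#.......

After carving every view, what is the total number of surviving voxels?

start: 9×9×9 = 729 voxels
[1] y-view keeps 49 columns → grid now 441
[2] x-view keeps 29 columns → grid now 161

|visual hull| = 161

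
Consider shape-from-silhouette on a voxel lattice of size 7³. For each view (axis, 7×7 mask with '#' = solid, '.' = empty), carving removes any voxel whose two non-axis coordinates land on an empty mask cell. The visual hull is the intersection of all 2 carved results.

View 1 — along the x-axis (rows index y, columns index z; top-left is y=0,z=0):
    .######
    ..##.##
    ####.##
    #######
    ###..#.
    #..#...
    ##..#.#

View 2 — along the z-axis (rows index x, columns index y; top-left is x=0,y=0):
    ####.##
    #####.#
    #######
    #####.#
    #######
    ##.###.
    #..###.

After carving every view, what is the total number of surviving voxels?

full grid |V| = 343
[1] x-view keeps 33 columns → grid now 231
[2] z-view keeps 41 columns → grid now 199

199 voxels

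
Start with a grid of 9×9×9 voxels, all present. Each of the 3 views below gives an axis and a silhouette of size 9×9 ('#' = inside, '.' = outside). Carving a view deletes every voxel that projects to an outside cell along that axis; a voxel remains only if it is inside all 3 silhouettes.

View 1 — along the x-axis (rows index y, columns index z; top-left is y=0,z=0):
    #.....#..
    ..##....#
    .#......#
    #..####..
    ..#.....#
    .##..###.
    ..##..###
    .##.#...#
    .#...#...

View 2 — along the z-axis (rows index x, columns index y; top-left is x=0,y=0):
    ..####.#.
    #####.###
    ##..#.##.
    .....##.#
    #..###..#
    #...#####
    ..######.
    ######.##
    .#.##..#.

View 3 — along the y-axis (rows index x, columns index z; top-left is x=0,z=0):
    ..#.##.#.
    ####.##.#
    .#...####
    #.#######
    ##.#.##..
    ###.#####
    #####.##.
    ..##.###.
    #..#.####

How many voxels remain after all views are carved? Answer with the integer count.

full grid |V| = 729
V1 x: intersect with YZ mask (30 set) -- 270 left
V2 z: intersect with XY mask (50 set) -- 169 left
V3 y: intersect with XZ mask (55 set) -- 116 left

remaining voxels: 116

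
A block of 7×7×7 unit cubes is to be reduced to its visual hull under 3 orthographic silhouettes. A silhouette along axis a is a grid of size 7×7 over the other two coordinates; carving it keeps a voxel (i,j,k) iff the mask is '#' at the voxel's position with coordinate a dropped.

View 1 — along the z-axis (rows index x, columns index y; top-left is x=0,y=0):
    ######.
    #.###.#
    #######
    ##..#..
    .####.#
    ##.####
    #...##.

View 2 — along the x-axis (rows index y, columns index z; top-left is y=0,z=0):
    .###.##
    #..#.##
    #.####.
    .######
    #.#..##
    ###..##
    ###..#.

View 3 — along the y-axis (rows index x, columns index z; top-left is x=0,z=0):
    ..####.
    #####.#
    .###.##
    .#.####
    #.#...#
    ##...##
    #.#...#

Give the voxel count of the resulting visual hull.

start: 7×7×7 = 343 voxels
V1 z: intersect with XY mask (35 set) -- 245 left
V2 x: intersect with YZ mask (33 set) -- 164 left
V3 y: intersect with XZ mask (30 set) -- 109 left

voxel count = 109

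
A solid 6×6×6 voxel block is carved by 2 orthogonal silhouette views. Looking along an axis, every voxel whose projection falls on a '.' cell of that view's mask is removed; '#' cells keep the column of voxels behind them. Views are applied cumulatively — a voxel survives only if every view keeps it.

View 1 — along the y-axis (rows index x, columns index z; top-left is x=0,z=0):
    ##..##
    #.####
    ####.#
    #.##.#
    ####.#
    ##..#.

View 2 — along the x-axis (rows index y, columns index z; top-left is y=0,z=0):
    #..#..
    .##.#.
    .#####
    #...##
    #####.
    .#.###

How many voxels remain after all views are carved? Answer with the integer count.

92 voxels

full grid |V| = 216
step 1: project along y, AND mask (26/36) → |grid| = 156
step 2: project along x, AND mask (22/36) → |grid| = 92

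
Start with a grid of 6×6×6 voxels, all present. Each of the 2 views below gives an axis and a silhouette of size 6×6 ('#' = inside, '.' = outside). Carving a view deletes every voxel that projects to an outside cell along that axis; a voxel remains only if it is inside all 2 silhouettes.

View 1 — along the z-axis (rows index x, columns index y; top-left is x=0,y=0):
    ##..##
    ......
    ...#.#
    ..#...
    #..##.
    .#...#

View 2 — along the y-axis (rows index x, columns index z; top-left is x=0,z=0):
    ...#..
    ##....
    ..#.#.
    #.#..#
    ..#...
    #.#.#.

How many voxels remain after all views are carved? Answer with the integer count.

remaining voxels: 20

full grid |V| = 216
carve view 1 (along z, XY-mask fill 12/36): 72 voxels remain
carve view 2 (along y, XZ-mask fill 12/36): 20 voxels remain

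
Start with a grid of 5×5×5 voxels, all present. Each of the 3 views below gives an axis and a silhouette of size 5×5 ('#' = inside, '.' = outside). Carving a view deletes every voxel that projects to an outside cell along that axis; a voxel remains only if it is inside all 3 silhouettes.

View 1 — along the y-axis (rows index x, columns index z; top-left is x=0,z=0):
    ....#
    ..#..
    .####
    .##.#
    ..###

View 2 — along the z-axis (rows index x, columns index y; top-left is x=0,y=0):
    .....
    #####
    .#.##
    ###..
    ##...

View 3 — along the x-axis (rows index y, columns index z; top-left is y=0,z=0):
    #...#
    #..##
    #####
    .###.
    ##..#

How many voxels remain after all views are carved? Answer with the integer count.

start: 5×5×5 = 125 voxels
[1] y-view keeps 12 columns → grid now 60
[2] z-view keeps 13 columns → grid now 32
[3] x-view keeps 16 columns → grid now 17

17 voxels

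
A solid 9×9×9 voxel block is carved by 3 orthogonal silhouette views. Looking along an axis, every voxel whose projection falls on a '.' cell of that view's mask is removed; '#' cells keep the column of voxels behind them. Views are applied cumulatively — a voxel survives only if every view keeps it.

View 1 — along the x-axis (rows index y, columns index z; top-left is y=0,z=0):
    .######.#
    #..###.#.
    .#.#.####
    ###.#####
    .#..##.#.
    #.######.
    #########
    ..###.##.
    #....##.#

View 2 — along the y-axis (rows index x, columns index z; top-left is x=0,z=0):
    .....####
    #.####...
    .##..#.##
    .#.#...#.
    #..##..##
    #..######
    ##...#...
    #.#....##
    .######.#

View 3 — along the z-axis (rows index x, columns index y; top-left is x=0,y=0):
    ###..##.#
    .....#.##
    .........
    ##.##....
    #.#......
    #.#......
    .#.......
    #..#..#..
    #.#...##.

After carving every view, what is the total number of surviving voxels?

voxel count = 88

start: 9×9×9 = 729 voxels
step 1: project along x, AND mask (55/81) → |grid| = 495
step 2: project along y, AND mask (43/81) → |grid| = 264
step 3: project along z, AND mask (25/81) → |grid| = 88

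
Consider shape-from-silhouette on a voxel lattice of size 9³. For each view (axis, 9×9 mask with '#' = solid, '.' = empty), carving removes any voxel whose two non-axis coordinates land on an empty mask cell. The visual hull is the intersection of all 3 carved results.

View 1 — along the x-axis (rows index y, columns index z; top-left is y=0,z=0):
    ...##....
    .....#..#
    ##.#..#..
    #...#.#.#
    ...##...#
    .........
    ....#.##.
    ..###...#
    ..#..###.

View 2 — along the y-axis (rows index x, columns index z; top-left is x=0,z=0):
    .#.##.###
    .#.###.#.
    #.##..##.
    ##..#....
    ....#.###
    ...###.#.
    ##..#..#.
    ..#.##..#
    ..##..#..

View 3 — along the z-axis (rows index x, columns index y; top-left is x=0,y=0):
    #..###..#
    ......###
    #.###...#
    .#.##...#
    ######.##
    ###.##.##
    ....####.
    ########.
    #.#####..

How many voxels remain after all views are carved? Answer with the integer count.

|visual hull| = 72

start: 9×9×9 = 729 voxels
V1 x: intersect with YZ mask (26 set) -- 234 left
V2 y: intersect with XZ mask (38 set) -- 117 left
V3 z: intersect with XY mask (50 set) -- 72 left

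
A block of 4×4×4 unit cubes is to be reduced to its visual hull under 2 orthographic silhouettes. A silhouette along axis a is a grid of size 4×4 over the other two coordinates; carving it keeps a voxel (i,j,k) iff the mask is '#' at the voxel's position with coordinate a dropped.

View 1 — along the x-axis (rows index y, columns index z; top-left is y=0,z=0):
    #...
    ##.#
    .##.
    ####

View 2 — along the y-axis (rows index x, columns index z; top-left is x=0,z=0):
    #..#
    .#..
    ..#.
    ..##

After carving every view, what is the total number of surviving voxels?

start: 4×4×4 = 64 voxels
  1. axis=0 (YZ plane), |mask|=10  ⇒  voxels=40
  2. axis=1 (XZ plane), |mask|=6  ⇒  voxels=14

|visual hull| = 14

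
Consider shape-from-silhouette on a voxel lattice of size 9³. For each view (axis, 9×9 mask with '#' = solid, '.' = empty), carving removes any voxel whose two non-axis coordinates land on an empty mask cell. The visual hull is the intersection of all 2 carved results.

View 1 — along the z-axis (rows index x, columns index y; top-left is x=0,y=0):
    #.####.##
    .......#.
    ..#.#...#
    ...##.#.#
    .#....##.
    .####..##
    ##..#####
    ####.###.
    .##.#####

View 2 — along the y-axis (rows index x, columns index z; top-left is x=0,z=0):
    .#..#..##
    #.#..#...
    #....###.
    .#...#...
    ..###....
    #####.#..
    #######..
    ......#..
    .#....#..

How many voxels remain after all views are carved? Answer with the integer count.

before carving: 729 voxels (9×9×9)
carve view 1 (along z, XY-mask fill 45/81): 405 voxels remain
carve view 2 (along y, XZ-mask fill 32/81): 166 voxels remain

166 voxels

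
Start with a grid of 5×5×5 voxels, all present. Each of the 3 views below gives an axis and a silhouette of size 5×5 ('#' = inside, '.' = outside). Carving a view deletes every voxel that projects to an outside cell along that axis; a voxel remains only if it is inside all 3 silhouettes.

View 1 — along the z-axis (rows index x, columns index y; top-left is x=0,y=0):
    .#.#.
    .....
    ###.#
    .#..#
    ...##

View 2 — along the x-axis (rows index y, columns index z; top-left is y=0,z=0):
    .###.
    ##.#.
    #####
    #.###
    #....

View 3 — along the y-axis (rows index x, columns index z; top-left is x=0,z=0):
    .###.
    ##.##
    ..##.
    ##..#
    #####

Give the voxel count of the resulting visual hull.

initial block: 5^3 = 125
V1 z: intersect with XY mask (10 set) -- 50 left
V2 x: intersect with YZ mask (16 set) -- 28 left
V3 y: intersect with XZ mask (17 set) -- 17 left

remaining voxels: 17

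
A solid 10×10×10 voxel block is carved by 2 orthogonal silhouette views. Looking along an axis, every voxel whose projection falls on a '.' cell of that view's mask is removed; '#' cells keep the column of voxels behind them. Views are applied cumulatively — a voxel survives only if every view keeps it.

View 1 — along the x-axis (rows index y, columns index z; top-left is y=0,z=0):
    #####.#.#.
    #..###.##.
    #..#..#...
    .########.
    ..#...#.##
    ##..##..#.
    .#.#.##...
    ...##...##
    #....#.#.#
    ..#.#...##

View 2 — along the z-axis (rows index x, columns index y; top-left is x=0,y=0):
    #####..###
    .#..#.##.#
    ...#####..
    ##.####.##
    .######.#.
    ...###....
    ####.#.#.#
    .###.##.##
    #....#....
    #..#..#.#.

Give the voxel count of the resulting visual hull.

initial block: 10^3 = 1000
V1 x: intersect with YZ mask (49 set) -- 490 left
V2 z: intersect with XY mask (56 set) -- 286 left

remaining voxels: 286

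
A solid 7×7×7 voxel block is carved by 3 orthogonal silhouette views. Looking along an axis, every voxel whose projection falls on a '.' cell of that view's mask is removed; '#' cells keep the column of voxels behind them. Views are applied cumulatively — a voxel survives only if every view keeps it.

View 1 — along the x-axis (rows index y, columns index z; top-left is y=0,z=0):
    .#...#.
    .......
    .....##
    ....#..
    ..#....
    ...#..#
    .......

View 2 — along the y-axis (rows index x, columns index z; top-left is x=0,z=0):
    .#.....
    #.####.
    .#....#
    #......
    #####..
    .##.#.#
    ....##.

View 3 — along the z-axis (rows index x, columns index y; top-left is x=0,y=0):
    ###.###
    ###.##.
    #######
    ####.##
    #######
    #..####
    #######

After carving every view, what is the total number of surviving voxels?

initial block: 7^3 = 343
V1 x: intersect with YZ mask (8 set) -- 56 left
V2 y: intersect with XZ mask (20 set) -- 21 left
V3 z: intersect with XY mask (43 set) -- 19 left

19 voxels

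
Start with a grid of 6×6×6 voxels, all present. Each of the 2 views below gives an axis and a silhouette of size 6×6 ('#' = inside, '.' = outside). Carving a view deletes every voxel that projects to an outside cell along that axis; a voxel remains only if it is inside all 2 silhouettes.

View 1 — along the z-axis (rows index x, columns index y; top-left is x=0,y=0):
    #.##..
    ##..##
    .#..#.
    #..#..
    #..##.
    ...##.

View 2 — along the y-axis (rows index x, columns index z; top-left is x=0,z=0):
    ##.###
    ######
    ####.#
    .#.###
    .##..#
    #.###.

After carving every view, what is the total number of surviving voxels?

initial block: 6^3 = 216
V1 z: intersect with XY mask (16 set) -- 96 left
V2 y: intersect with XZ mask (27 set) -- 74 left

74 voxels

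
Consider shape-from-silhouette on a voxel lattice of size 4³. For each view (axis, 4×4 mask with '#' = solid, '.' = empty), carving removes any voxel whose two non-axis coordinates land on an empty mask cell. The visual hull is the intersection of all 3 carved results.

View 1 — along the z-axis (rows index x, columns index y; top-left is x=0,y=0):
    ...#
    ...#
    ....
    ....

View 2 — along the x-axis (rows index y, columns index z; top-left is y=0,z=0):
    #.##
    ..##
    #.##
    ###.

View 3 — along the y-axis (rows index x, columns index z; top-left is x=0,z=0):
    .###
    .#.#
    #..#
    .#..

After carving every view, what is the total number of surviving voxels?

initial block: 4^3 = 64
after view 1 [z-axis, 2 of 16 cells solid] → remaining = 8
after view 2 [x-axis, 11 of 16 cells solid] → remaining = 6
after view 3 [y-axis, 8 of 16 cells solid] → remaining = 3

|visual hull| = 3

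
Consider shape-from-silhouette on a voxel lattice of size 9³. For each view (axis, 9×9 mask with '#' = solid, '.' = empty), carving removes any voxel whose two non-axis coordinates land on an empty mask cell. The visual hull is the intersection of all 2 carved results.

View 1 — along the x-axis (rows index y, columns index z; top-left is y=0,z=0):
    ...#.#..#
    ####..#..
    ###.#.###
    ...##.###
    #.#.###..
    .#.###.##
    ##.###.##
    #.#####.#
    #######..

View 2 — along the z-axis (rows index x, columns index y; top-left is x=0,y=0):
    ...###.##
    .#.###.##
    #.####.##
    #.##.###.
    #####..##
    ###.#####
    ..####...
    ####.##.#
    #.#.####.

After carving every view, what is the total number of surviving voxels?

voxel count = 324

before carving: 729 voxels (9×9×9)
V1 x: intersect with YZ mask (52 set) -- 468 left
V2 z: intersect with XY mask (56 set) -- 324 left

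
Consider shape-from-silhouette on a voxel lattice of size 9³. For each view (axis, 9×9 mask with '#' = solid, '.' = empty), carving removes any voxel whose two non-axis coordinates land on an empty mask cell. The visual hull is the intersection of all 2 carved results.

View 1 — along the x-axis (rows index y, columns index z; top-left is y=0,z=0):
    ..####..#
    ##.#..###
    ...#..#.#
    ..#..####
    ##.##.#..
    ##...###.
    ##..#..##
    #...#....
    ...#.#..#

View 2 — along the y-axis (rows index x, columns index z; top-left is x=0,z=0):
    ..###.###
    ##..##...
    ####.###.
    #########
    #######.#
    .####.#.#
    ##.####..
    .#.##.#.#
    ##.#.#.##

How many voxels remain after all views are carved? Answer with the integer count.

remaining voxels: 251

initial block: 9^3 = 729
V1 x: intersect with YZ mask (39 set) -- 351 left
V2 y: intersect with XZ mask (57 set) -- 251 left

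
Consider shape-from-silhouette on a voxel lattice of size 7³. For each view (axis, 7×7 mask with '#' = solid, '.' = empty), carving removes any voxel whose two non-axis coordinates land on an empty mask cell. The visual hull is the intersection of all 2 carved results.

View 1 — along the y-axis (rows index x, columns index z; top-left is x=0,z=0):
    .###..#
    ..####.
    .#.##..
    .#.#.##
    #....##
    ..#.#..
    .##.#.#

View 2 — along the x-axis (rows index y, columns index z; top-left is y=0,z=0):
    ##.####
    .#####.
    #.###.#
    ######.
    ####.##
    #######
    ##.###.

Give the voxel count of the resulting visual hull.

|visual hull| = 136

start: 7×7×7 = 343 voxels
after view 1 [y-axis, 24 of 49 cells solid] → remaining = 168
after view 2 [x-axis, 40 of 49 cells solid] → remaining = 136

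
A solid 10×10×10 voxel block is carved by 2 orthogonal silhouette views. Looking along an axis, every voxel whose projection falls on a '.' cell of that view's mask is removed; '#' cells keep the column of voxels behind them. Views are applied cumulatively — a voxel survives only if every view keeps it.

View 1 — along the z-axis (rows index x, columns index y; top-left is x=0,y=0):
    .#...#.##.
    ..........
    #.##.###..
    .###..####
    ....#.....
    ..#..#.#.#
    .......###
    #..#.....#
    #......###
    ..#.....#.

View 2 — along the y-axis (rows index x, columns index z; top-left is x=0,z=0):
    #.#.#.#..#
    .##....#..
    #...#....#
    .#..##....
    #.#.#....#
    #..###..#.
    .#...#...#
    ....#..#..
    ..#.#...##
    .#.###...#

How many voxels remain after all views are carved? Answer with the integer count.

start: 10×10×10 = 1000 voxels
[1] z-view keeps 34 columns → grid now 340
[2] y-view keeps 37 columns → grid now 124

|visual hull| = 124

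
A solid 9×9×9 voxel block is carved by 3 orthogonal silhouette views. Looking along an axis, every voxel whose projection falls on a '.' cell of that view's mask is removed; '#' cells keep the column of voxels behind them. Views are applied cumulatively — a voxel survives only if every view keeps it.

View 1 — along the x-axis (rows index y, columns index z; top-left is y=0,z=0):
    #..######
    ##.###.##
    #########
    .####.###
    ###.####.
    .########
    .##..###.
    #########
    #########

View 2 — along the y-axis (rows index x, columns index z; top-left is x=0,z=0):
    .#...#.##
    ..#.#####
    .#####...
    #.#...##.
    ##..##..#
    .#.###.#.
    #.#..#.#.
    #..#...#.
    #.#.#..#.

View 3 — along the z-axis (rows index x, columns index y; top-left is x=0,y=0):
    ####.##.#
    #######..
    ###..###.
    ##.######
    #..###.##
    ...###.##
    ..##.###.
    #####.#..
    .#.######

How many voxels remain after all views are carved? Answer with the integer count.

full grid |V| = 729
V1 x: intersect with YZ mask (68 set) -- 612 left
V2 y: intersect with XZ mask (40 set) -- 306 left
V3 z: intersect with XY mask (57 set) -- 212 left

212 voxels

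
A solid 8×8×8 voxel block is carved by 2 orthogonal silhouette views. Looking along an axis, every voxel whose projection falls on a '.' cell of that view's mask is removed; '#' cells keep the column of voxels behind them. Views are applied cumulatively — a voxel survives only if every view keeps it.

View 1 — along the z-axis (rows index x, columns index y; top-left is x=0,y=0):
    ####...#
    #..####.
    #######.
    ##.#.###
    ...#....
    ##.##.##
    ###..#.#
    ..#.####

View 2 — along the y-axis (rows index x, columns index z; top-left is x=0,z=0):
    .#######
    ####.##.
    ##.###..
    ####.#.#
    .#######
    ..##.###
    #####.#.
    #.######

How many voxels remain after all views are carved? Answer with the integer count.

remaining voxels: 238

full grid |V| = 512
after view 1 [z-axis, 40 of 64 cells solid] → remaining = 320
after view 2 [y-axis, 49 of 64 cells solid] → remaining = 238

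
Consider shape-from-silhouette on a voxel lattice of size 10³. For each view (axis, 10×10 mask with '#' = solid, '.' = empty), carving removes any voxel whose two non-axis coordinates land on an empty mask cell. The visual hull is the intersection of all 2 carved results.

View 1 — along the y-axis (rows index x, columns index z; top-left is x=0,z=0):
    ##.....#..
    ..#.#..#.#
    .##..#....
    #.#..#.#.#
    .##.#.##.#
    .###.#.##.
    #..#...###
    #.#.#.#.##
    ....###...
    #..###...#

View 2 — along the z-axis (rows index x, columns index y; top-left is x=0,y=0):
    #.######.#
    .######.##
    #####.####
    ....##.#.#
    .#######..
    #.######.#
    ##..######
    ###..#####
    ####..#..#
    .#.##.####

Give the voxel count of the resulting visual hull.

remaining voxels: 334

initial block: 10^3 = 1000
[1] y-view keeps 46 columns → grid now 460
[2] z-view keeps 73 columns → grid now 334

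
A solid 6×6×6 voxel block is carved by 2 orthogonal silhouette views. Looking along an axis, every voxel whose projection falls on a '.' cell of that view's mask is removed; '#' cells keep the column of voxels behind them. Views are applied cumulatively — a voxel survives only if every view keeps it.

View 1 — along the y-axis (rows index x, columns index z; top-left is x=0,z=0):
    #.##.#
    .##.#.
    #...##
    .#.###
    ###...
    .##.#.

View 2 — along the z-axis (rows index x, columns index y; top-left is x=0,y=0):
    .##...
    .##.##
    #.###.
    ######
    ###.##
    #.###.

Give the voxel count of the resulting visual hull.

full grid |V| = 216
V1 y: intersect with XZ mask (20 set) -- 120 left
V2 z: intersect with XY mask (25 set) -- 83 left

voxel count = 83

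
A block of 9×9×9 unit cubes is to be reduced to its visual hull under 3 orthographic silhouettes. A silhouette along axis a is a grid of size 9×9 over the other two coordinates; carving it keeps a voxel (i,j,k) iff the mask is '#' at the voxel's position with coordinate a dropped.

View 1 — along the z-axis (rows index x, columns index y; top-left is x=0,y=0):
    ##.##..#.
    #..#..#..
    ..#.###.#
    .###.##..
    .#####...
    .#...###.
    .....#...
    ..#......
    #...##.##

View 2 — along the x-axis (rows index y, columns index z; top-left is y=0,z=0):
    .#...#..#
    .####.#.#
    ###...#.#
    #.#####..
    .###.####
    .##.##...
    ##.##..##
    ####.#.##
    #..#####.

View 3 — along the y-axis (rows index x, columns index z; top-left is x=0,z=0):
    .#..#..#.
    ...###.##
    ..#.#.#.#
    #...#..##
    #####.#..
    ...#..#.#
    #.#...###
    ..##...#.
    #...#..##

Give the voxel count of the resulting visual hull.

before carving: 729 voxels (9×9×9)
[1] z-view keeps 34 columns → grid now 306
[2] x-view keeps 50 columns → grid now 186
[3] y-view keeps 37 columns → grid now 80

voxel count = 80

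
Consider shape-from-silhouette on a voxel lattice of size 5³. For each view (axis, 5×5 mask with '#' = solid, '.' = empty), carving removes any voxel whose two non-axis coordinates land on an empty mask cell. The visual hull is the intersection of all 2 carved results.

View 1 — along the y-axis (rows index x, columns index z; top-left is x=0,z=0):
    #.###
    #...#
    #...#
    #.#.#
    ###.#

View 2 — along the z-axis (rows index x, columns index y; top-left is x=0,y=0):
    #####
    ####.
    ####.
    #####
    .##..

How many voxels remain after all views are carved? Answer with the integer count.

full grid |V| = 125
step 1: project along y, AND mask (15/25) → |grid| = 75
step 2: project along z, AND mask (20/25) → |grid| = 59

|visual hull| = 59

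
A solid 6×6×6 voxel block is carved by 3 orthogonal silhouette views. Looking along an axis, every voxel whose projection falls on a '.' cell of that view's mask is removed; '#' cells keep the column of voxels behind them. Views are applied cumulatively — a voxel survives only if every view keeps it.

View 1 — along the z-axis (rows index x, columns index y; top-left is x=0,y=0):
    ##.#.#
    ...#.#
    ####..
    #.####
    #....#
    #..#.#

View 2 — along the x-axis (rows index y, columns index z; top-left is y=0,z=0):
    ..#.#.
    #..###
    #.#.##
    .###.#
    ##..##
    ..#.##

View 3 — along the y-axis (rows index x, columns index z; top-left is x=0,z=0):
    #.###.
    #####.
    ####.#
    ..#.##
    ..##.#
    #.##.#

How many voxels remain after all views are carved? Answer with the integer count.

46 voxels

full grid |V| = 216
V1 z: intersect with XY mask (20 set) -- 120 left
V2 x: intersect with YZ mask (21 set) -- 65 left
V3 y: intersect with XZ mask (24 set) -- 46 left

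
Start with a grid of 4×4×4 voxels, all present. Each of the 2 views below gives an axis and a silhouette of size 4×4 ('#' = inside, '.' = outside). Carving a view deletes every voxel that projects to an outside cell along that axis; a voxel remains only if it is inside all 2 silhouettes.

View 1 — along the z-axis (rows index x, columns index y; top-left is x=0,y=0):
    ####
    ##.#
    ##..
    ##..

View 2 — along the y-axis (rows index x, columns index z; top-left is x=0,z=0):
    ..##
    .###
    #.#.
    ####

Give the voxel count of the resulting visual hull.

remaining voxels: 29

start: 4×4×4 = 64 voxels
carve view 1 (along z, XY-mask fill 11/16): 44 voxels remain
carve view 2 (along y, XZ-mask fill 11/16): 29 voxels remain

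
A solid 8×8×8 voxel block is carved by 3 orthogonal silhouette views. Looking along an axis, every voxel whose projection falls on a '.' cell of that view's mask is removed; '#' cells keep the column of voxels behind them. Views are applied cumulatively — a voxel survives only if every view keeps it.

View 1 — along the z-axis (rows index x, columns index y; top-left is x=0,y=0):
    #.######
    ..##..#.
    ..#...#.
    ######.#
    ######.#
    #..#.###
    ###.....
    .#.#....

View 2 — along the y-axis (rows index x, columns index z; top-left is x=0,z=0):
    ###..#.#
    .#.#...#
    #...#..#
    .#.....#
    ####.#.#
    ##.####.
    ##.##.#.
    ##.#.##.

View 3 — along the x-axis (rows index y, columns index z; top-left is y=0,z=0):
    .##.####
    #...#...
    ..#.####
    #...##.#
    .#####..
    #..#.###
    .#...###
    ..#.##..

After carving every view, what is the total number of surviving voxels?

initial block: 8^3 = 512
carve view 1 (along z, XY-mask fill 36/64): 288 voxels remain
carve view 2 (along y, XZ-mask fill 35/64): 161 voxels remain
carve view 3 (along x, YZ-mask fill 34/64): 81 voxels remain

|visual hull| = 81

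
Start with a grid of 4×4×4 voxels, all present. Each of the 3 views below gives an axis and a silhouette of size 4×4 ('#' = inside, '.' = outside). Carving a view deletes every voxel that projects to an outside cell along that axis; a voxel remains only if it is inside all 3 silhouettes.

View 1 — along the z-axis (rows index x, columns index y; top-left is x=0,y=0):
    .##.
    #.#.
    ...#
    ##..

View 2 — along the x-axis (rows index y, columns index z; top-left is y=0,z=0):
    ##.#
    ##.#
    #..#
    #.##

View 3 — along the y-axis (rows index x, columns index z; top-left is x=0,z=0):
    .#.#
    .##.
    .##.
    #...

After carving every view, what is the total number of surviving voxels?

before carving: 64 voxels (4×4×4)
carve view 1 (along z, XY-mask fill 7/16): 28 voxels remain
carve view 2 (along x, YZ-mask fill 11/16): 19 voxels remain
carve view 3 (along y, XZ-mask fill 7/16): 7 voxels remain

7 voxels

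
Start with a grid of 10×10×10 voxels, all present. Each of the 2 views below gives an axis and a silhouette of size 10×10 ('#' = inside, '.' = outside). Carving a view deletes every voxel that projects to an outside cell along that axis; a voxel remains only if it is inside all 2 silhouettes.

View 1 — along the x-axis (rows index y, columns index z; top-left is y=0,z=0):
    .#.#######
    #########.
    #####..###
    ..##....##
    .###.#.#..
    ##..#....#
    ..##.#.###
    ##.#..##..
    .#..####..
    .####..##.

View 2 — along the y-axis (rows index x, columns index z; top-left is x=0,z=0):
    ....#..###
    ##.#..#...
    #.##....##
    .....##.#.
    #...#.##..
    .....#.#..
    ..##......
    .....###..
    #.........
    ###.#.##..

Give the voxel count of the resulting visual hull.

199 voxels

before carving: 1000 voxels (10×10×10)
carve view 1 (along x, YZ-mask fill 60/100): 600 voxels remain
carve view 2 (along y, XZ-mask fill 34/100): 199 voxels remain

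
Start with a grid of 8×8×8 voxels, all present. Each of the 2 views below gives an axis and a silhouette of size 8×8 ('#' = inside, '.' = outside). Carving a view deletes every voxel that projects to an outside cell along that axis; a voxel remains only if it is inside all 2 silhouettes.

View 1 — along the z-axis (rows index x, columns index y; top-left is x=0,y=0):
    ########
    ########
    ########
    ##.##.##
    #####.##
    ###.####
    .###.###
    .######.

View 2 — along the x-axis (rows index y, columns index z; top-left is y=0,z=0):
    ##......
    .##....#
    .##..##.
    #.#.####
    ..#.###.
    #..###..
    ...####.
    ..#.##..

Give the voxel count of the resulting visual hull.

voxel count = 211

start: 8×8×8 = 512 voxels
after view 1 [z-axis, 56 of 64 cells solid] → remaining = 448
after view 2 [x-axis, 30 of 64 cells solid] → remaining = 211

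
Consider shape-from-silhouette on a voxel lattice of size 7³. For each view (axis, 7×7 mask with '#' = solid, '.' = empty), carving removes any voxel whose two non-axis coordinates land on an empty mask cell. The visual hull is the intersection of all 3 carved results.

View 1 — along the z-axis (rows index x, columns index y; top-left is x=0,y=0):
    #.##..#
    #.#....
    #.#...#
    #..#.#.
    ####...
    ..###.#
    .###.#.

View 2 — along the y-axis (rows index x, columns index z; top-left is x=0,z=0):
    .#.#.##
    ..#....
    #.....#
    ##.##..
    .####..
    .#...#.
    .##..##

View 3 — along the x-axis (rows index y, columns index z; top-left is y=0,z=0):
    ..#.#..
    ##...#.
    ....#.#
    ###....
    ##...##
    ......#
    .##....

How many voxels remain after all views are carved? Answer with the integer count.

|visual hull| = 24

full grid |V| = 343
step 1: project along z, AND mask (24/49) → |grid| = 168
step 2: project along y, AND mask (21/49) → |grid| = 76
step 3: project along x, AND mask (17/49) → |grid| = 24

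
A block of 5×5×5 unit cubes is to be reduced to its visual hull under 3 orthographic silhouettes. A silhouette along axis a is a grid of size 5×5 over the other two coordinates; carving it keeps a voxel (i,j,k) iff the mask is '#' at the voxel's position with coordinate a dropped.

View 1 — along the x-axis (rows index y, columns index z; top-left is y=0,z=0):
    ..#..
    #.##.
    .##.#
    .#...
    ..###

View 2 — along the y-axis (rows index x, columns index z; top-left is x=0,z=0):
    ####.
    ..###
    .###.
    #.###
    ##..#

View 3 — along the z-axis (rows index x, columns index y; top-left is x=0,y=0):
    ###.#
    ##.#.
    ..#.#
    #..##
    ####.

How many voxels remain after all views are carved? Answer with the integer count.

|visual hull| = 23

full grid |V| = 125
[1] x-view keeps 11 columns → grid now 55
[2] y-view keeps 17 columns → grid now 39
[3] z-view keeps 16 columns → grid now 23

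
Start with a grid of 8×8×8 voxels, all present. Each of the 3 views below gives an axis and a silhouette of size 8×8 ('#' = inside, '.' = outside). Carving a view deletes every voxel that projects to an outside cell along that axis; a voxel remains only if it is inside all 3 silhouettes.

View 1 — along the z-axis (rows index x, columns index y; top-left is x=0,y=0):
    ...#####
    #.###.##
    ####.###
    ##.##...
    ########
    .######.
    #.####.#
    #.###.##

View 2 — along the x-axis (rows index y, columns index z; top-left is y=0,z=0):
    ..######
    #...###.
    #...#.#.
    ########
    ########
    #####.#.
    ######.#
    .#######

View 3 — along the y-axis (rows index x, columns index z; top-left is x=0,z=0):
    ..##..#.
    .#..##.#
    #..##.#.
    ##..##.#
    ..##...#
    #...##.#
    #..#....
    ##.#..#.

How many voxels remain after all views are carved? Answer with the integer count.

136 voxels

full grid |V| = 512
carve view 1 (along z, XY-mask fill 48/64): 384 voxels remain
carve view 2 (along x, YZ-mask fill 49/64): 304 voxels remain
carve view 3 (along y, XZ-mask fill 29/64): 136 voxels remain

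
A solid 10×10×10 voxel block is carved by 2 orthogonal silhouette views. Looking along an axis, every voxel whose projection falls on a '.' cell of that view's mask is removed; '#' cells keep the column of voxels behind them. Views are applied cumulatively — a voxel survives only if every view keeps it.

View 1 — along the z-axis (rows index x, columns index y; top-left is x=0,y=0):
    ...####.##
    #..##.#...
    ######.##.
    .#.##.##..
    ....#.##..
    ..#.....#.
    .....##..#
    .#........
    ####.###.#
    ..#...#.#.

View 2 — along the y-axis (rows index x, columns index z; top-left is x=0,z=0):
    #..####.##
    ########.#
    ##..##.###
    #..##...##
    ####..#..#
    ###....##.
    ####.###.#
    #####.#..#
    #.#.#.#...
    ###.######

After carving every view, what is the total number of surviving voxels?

voxel count = 277

before carving: 1000 voxels (10×10×10)
V1 z: intersect with XY mask (43 set) -- 430 left
V2 y: intersect with XZ mask (67 set) -- 277 left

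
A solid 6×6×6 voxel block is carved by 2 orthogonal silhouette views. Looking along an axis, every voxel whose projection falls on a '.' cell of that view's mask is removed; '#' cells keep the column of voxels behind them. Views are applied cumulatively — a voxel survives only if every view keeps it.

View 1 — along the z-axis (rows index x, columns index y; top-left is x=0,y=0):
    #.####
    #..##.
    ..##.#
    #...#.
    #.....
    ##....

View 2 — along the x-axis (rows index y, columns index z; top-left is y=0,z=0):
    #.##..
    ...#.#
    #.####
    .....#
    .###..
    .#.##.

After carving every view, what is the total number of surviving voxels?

remaining voxels: 45

full grid |V| = 216
step 1: project along z, AND mask (16/36) → |grid| = 96
step 2: project along x, AND mask (17/36) → |grid| = 45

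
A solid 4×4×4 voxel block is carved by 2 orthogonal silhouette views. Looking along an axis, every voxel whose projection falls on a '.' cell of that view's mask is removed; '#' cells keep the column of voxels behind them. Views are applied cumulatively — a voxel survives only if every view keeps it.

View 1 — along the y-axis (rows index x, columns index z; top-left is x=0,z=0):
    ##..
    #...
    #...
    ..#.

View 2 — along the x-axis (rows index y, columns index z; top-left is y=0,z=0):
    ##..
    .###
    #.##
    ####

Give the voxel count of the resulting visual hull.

15 voxels

before carving: 64 voxels (4×4×4)
[1] y-view keeps 5 columns → grid now 20
[2] x-view keeps 12 columns → grid now 15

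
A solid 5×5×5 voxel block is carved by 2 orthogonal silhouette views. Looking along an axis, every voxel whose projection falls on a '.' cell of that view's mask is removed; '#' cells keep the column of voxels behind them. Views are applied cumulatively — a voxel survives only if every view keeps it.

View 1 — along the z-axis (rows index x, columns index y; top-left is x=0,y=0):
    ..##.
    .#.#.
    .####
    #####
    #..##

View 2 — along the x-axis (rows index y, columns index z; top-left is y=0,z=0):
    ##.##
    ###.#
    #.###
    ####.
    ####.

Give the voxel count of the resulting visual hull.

start: 5×5×5 = 125 voxels
after view 1 [z-axis, 16 of 25 cells solid] → remaining = 80
after view 2 [x-axis, 20 of 25 cells solid] → remaining = 64

64 voxels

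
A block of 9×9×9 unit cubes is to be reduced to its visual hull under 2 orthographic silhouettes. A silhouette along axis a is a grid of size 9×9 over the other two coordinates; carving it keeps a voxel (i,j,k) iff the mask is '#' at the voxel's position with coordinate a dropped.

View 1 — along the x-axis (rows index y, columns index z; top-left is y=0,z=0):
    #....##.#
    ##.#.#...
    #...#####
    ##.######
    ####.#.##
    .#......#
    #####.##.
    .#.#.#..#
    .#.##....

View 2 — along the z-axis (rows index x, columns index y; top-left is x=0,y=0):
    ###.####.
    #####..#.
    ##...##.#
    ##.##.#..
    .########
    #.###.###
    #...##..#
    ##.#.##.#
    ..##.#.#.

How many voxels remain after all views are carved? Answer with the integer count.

voxel count = 261

full grid |V| = 729
[1] x-view keeps 45 columns → grid now 405
[2] z-view keeps 52 columns → grid now 261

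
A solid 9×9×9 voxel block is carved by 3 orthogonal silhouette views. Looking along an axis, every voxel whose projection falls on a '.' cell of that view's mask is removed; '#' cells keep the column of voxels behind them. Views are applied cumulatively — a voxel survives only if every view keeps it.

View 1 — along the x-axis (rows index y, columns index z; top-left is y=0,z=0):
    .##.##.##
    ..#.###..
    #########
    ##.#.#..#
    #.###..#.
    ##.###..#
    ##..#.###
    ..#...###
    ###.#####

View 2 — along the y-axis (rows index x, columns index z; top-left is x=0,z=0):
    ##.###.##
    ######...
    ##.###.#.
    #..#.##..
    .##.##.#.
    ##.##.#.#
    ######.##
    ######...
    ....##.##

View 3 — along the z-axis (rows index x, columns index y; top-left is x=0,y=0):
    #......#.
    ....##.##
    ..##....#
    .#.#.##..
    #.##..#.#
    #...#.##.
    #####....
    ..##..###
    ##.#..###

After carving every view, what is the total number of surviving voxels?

before carving: 729 voxels (9×9×9)
carve view 1 (along x, YZ-mask fill 53/81): 477 voxels remain
carve view 2 (along y, XZ-mask fill 52/81): 308 voxels remain
carve view 3 (along z, XY-mask fill 38/81): 143 voxels remain

143 voxels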